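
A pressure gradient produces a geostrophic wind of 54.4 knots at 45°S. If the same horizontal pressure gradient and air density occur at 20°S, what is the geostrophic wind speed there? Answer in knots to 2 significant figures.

110 knots

With the same pressure gradient and density, V_g ∝ 1/f ∝ 1/sin φ.
V₂ = V₁ · sin φ₁ / sin φ₂ = 54.4 × sin 45° / sin 20°
V₂ = 54.4 × 0.7071/0.3420 = 110 knots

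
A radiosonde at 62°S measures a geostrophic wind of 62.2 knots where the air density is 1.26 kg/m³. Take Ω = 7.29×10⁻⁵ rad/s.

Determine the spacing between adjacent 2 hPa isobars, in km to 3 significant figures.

38.5 km

Coriolis parameter at 62°S:
f = 2Ω sin φ = 2 × 7.29×10⁻⁵ × sin 62° = 1.29×10⁻⁴ s⁻¹
Wind speed in SI: 62.2 knots = 32.0 m/s
Geostrophic balance rearranged: |∂P/∂n| = f ρ V_g
|∂P/∂n| = 1.29×10⁻⁴ × 1.26 × 32.0 = 5.19×10⁻³ Pa/m
Isobar spacing: Δn = ΔP/|∂P/∂n| = 200 Pa / 5.19×10⁻³ Pa/m = 38534 m ≈ 38.5 km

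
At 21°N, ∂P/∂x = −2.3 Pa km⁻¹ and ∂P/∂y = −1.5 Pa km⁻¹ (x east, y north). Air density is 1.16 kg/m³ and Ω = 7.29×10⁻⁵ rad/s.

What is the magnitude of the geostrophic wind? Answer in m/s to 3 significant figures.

45.3 m/s

Coriolis parameter at 21°N:
f = 2Ω sin φ = 2 × 7.29×10⁻⁵ × sin 21° = 5.23×10⁻⁵ s⁻¹
Component geostrophic relations (x east, y north):
u_g = −(1/(fρ)) ∂P/∂y,  v_g = (1/(fρ)) ∂P/∂x
u_g = −(−1.5×10⁻³)/(5.23×10⁻⁵ × 1.16) = 24.7 m/s;  v_g = (−2.3×10⁻³)/(5.23×10⁻⁵ × 1.16) = −37.9 m/s
|V_g| = √(u_g² + v_g²) = 45.3 m/s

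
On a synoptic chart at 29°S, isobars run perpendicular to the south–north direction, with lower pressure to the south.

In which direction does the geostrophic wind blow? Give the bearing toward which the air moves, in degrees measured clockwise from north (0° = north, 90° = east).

090°

The pressure-gradient force points toward the south (bearing 180°).
Geostrophic balance: in the Southern Hemisphere the Coriolis force deflects motion to the left, so the geostrophic wind blows 90° to the left of the pressure-gradient force (low pressure on the right).
Rotating 180° by 90° counterclockwise gives 090° — the wind blows toward the east.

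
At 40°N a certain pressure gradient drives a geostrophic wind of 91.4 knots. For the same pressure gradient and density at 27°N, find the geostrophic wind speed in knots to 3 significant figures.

With the same pressure gradient and density, V_g ∝ 1/f ∝ 1/sin φ.
V₂ = V₁ · sin φ₁ / sin φ₂ = 91.4 × sin 40° / sin 27°
V₂ = 91.4 × 0.6428/0.4540 = 129 knots

129 knots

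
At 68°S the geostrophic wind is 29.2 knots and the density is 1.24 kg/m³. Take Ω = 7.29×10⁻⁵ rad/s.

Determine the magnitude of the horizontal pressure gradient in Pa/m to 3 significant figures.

2.52×10⁻³ Pa/m

Coriolis parameter at 68°S:
f = 2Ω sin φ = 2 × 7.29×10⁻⁵ × sin 68° = 1.35×10⁻⁴ s⁻¹
Wind speed in SI: 29.2 knots = 15.0 m/s
Geostrophic balance rearranged: |∂P/∂n| = f ρ V_g
|∂P/∂n| = 1.35×10⁻⁴ × 1.24 × 15.0 = 2.52×10⁻³ Pa/m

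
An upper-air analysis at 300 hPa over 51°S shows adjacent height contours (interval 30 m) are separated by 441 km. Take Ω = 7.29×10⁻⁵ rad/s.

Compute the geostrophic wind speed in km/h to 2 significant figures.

Coriolis parameter at 51°S:
f = 2Ω sin φ = 2 × 7.29×10⁻⁵ × sin 51° = 1.13×10⁻⁴ s⁻¹
Height gradient: |∂Z/∂n| = 30 m / 441000 m = 6.80×10⁻⁵
On a pressure surface, geostrophic balance gives V_g = (g/f)|∂Z/∂n|:
V_g = 9.81 × 6.80×10⁻⁵ / 1.13×10⁻⁴ = 5.89 m/s
Converting: 5.89 m/s × 3.6 = 21 km/h

21 km/h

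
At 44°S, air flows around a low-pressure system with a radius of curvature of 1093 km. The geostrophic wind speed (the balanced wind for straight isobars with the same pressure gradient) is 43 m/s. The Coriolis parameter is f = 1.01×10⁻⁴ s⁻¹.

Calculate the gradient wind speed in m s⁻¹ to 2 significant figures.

33 m s⁻¹

Around a low, centrifugal force acts outward with Coriolis, so pressure-gradient force balances both:
(1/ρ)|∂P/∂n| = fV + V²/R  →  V² + fR·V − fR·V_g = 0
With fR = 1.01×10⁻⁴ × 1093×10³ m = 110 m/s:
V = [−fR + √((fR)² + 4 fR V_g)]/2 = [−110 + √(110² + 4×110×43)]/2 = 33.1 m/s
Subgeostrophic (V < V_g = 43 m/s), as expected around a low.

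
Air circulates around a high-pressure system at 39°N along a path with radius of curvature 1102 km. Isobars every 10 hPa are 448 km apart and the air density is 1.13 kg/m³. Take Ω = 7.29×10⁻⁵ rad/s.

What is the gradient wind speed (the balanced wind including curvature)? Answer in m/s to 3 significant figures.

Coriolis parameter at 39°N:
f = 2Ω sin φ = 2 × 7.29×10⁻⁵ × sin 39° = 9.18×10⁻⁵ s⁻¹
Pressure gradient: |∂P/∂n| = 1000 Pa / 448000 m = 2.23×10⁻³ Pa/m
Geostrophic speed: V_g = |∂P/∂n|/(fρ) = 2.23×10⁻³/(9.18×10⁻⁵ × 1.13) = 21.5 m/s
Around a high, pressure-gradient force acts outward with centrifugal, so Coriolis balances both:
fV = (1/ρ)|∂P/∂n| + V²/R  →  V² − fR·V + fR·V_g = 0
With fR = 9.18×10⁻⁵ × 1102×10³ m = 101 m/s:
V = [fR − √((fR)² − 4 fR V_g)]/2 = [101 − √(101² − 4×101×21.5)]/2 = 31.1 m/s
Supergeostrophic (V > V_g = 21.5 m/s), as expected around a high.

31.1 m/s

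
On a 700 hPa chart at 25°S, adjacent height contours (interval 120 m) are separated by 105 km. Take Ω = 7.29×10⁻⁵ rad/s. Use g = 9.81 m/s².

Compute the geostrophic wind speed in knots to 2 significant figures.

350 knots

Coriolis parameter at 25°S:
f = 2Ω sin φ = 2 × 7.29×10⁻⁵ × sin 25° = 6.16×10⁻⁵ s⁻¹
Height gradient: |∂Z/∂n| = 120 m / 105000 m = 1.14×10⁻³
On a pressure surface, geostrophic balance gives V_g = (g/f)|∂Z/∂n|:
V_g = 9.81 × 1.14×10⁻³ / 6.16×10⁻⁵ = 182 m/s
Converting: 182 m/s × 1.944 = 350 knots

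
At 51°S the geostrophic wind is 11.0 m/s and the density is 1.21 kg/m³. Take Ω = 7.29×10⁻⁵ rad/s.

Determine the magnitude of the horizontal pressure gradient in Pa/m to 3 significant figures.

Coriolis parameter at 51°S:
f = 2Ω sin φ = 2 × 7.29×10⁻⁵ × sin 51° = 1.13×10⁻⁴ s⁻¹
Geostrophic balance rearranged: |∂P/∂n| = f ρ V_g
|∂P/∂n| = 1.13×10⁻⁴ × 1.21 × 11.0 = 1.51×10⁻³ Pa/m

1.51×10⁻³ Pa/m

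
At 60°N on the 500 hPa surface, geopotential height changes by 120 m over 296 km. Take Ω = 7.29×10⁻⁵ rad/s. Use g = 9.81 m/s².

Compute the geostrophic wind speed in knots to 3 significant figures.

61.2 knots

Coriolis parameter at 60°N:
f = 2Ω sin φ = 2 × 7.29×10⁻⁵ × sin 60° = 1.26×10⁻⁴ s⁻¹
Height gradient: |∂Z/∂n| = 120 m / 296000 m = 4.05×10⁻⁴
On a pressure surface, geostrophic balance gives V_g = (g/f)|∂Z/∂n|:
V_g = 9.81 × 4.05×10⁻⁴ / 1.26×10⁻⁴ = 31.5 m/s
Converting: 31.5 m/s × 1.944 = 61.2 knots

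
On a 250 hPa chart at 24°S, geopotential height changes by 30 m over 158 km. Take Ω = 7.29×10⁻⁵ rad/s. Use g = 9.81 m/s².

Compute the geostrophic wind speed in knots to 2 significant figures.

61 knots

Coriolis parameter at 24°S:
f = 2Ω sin φ = 2 × 7.29×10⁻⁵ × sin 24° = 5.93×10⁻⁵ s⁻¹
Height gradient: |∂Z/∂n| = 30 m / 158000 m = 1.90×10⁻⁴
On a pressure surface, geostrophic balance gives V_g = (g/f)|∂Z/∂n|:
V_g = 9.81 × 1.90×10⁻⁴ / 5.93×10⁻⁵ = 31.4 m/s
Converting: 31.4 m/s × 1.944 = 61 knots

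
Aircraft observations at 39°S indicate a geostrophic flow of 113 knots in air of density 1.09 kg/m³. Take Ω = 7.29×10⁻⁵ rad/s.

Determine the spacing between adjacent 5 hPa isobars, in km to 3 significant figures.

Coriolis parameter at 39°S:
f = 2Ω sin φ = 2 × 7.29×10⁻⁵ × sin 39° = 9.18×10⁻⁵ s⁻¹
Wind speed in SI: 113 knots = 58.1 m/s
Geostrophic balance rearranged: |∂P/∂n| = f ρ V_g
|∂P/∂n| = 9.18×10⁻⁵ × 1.09 × 58.1 = 5.81×10⁻³ Pa/m
Isobar spacing: Δn = ΔP/|∂P/∂n| = 500 Pa / 5.81×10⁻³ Pa/m = 86000 m ≈ 86.0 km

86.0 km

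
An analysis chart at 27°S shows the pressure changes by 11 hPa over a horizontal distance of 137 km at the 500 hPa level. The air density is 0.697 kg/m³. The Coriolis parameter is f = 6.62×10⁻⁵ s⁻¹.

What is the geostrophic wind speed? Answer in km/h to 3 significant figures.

Pressure gradient: |∂P/∂n| = 1100 Pa / 137000 m = 8.03×10⁻³ Pa/m
Geostrophic balance (pressure-gradient force = Coriolis force):
V_g = (1/(fρ)) |∂P/∂n| = 8.03×10⁻³ / (6.62×10⁻⁵ × 0.697) = 174 m/s
Converting: 174 m/s × 3.6 = 626 km/h

626 km/h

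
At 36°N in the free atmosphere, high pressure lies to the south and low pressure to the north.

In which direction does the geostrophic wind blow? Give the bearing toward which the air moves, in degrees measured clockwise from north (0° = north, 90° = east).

The pressure-gradient force points toward the north (bearing 000°).
Geostrophic balance: in the Northern Hemisphere the Coriolis force deflects motion to the right, so the geostrophic wind blows 90° to the right of the pressure-gradient force (low pressure on the left).
Rotating 000° by 90° clockwise gives 090° — the wind blows toward the east.

090°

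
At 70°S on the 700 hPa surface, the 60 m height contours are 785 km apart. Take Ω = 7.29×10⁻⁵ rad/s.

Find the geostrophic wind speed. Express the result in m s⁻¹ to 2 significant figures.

Coriolis parameter at 70°S:
f = 2Ω sin φ = 2 × 7.29×10⁻⁵ × sin 70° = 1.37×10⁻⁴ s⁻¹
Height gradient: |∂Z/∂n| = 60 m / 785000 m = 7.64×10⁻⁵
On a pressure surface, geostrophic balance gives V_g = (g/f)|∂Z/∂n|:
V_g = 9.81 × 7.64×10⁻⁵ / 1.37×10⁻⁴ = 5.47 m/s

5.5 m s⁻¹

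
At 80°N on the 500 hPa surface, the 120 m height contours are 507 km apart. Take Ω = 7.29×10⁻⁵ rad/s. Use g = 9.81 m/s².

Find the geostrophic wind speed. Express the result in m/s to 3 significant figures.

Coriolis parameter at 80°N:
f = 2Ω sin φ = 2 × 7.29×10⁻⁵ × sin 80° = 1.44×10⁻⁴ s⁻¹
Height gradient: |∂Z/∂n| = 120 m / 507000 m = 2.37×10⁻⁴
On a pressure surface, geostrophic balance gives V_g = (g/f)|∂Z/∂n|:
V_g = 9.81 × 2.37×10⁻⁴ / 1.44×10⁻⁴ = 16.2 m/s

16.2 m/s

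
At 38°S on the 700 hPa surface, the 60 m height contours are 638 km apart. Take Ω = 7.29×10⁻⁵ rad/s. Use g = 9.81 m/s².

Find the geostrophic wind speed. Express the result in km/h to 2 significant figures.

37 km/h

Coriolis parameter at 38°S:
f = 2Ω sin φ = 2 × 7.29×10⁻⁵ × sin 38° = 8.98×10⁻⁵ s⁻¹
Height gradient: |∂Z/∂n| = 60 m / 638000 m = 9.40×10⁻⁵
On a pressure surface, geostrophic balance gives V_g = (g/f)|∂Z/∂n|:
V_g = 9.81 × 9.40×10⁻⁵ / 8.98×10⁻⁵ = 10.3 m/s
Converting: 10.3 m/s × 3.6 = 37 km/h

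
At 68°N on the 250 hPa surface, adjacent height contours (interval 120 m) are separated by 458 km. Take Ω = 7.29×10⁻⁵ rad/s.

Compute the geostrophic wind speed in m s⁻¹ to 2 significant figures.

19 m s⁻¹

Coriolis parameter at 68°N:
f = 2Ω sin φ = 2 × 7.29×10⁻⁵ × sin 68° = 1.35×10⁻⁴ s⁻¹
Height gradient: |∂Z/∂n| = 120 m / 458000 m = 2.62×10⁻⁴
On a pressure surface, geostrophic balance gives V_g = (g/f)|∂Z/∂n|:
V_g = 9.81 × 2.62×10⁻⁴ / 1.35×10⁻⁴ = 19.0 m/s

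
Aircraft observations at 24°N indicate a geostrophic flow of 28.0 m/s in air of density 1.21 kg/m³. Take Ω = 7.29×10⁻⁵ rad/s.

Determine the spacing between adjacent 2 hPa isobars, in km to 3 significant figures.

99.5 km

Coriolis parameter at 24°N:
f = 2Ω sin φ = 2 × 7.29×10⁻⁵ × sin 24° = 5.93×10⁻⁵ s⁻¹
Geostrophic balance rearranged: |∂P/∂n| = f ρ V_g
|∂P/∂n| = 5.93×10⁻⁵ × 1.21 × 28.0 = 2.01×10⁻³ Pa/m
Isobar spacing: Δn = ΔP/|∂P/∂n| = 200 Pa / 2.01×10⁻³ Pa/m = 99544 m ≈ 99.5 km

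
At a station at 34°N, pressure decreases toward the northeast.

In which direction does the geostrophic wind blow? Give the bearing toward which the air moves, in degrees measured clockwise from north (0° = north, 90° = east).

135°

The pressure-gradient force points toward the northeast (bearing 045°).
Geostrophic balance: in the Northern Hemisphere the Coriolis force deflects motion to the right, so the geostrophic wind blows 90° to the right of the pressure-gradient force (low pressure on the left).
Rotating 045° by 90° clockwise gives 135° — the wind blows toward the southeast.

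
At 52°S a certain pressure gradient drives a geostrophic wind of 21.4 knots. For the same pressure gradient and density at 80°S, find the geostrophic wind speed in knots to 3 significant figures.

With the same pressure gradient and density, V_g ∝ 1/f ∝ 1/sin φ.
V₂ = V₁ · sin φ₁ / sin φ₂ = 21.4 × sin 52° / sin 80°
V₂ = 21.4 × 0.7880/0.9848 = 17.1 knots

17.1 knots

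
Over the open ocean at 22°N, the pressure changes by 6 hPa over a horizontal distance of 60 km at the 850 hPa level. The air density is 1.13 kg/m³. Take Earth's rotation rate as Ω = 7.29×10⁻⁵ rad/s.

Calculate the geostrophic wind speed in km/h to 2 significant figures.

Coriolis parameter at 22°N:
f = 2Ω sin φ = 2 × 7.29×10⁻⁵ × sin 22° = 5.46×10⁻⁵ s⁻¹
Pressure gradient: |∂P/∂n| = 600 Pa / 60000 m = 1.00×10⁻² Pa/m
Geostrophic balance (pressure-gradient force = Coriolis force):
V_g = (1/(fρ)) |∂P/∂n| = 1.00×10⁻² / (5.46×10⁻⁵ × 1.13) = 162 m/s
Converting: 162 m/s × 3.6 = 580 km/h

580 km/h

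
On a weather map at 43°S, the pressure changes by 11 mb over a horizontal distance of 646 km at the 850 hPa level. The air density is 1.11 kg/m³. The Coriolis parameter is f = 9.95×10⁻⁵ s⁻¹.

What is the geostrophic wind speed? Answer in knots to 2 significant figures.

30 knots

Pressure gradient: |∂P/∂n| = 1100 Pa / 646000 m = 1.70×10⁻³ Pa/m
Geostrophic balance (pressure-gradient force = Coriolis force):
V_g = (1/(fρ)) |∂P/∂n| = 1.70×10⁻³ / (9.95×10⁻⁵ × 1.11) = 15.4 m/s
Converting: 15.4 m/s × 1.944 = 30 knots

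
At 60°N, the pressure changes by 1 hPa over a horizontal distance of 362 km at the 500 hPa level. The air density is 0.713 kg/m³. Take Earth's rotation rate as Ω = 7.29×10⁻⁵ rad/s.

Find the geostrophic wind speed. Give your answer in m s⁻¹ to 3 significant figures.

Coriolis parameter at 60°N:
f = 2Ω sin φ = 2 × 7.29×10⁻⁵ × sin 60° = 1.26×10⁻⁴ s⁻¹
Pressure gradient: |∂P/∂n| = 100 Pa / 362000 m = 2.76×10⁻⁴ Pa/m
Geostrophic balance (pressure-gradient force = Coriolis force):
V_g = (1/(fρ)) |∂P/∂n| = 2.76×10⁻⁴ / (1.26×10⁻⁴ × 0.713) = 3.07 m/s

3.07 m s⁻¹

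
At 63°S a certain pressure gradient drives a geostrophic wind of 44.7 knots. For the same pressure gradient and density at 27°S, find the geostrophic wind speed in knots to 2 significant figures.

88 knots

With the same pressure gradient and density, V_g ∝ 1/f ∝ 1/sin φ.
V₂ = V₁ · sin φ₁ / sin φ₂ = 44.7 × sin 63° / sin 27°
V₂ = 44.7 × 0.8910/0.4540 = 88 knots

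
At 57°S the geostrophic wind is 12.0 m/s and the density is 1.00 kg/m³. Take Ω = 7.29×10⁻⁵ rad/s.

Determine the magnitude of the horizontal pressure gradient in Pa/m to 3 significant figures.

1.47×10⁻³ Pa/m

Coriolis parameter at 57°S:
f = 2Ω sin φ = 2 × 7.29×10⁻⁵ × sin 57° = 1.22×10⁻⁴ s⁻¹
Geostrophic balance rearranged: |∂P/∂n| = f ρ V_g
|∂P/∂n| = 1.22×10⁻⁴ × 1.00 × 12.0 = 1.47×10⁻³ Pa/m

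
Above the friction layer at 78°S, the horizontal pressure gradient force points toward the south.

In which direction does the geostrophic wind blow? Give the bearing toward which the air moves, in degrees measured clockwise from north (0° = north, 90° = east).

The pressure-gradient force points toward the south (bearing 180°).
Geostrophic balance: in the Southern Hemisphere the Coriolis force deflects motion to the left, so the geostrophic wind blows 90° to the left of the pressure-gradient force (low pressure on the right).
Rotating 180° by 90° counterclockwise gives 090° — the wind blows toward the east.

090°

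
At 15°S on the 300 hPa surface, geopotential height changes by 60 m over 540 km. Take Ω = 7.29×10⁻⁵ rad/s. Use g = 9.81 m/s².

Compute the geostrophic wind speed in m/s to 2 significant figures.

Coriolis parameter at 15°S:
f = 2Ω sin φ = 2 × 7.29×10⁻⁵ × sin 15° = 3.77×10⁻⁵ s⁻¹
Height gradient: |∂Z/∂n| = 60 m / 540000 m = 1.11×10⁻⁴
On a pressure surface, geostrophic balance gives V_g = (g/f)|∂Z/∂n|:
V_g = 9.81 × 1.11×10⁻⁴ / 3.77×10⁻⁵ = 28.9 m/s

29 m/s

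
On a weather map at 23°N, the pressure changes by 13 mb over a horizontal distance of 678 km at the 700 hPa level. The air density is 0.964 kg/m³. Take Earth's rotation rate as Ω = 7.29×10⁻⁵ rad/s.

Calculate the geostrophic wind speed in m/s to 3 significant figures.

Coriolis parameter at 23°N:
f = 2Ω sin φ = 2 × 7.29×10⁻⁵ × sin 23° = 5.70×10⁻⁵ s⁻¹
Pressure gradient: |∂P/∂n| = 1300 Pa / 678000 m = 1.92×10⁻³ Pa/m
Geostrophic balance (pressure-gradient force = Coriolis force):
V_g = (1/(fρ)) |∂P/∂n| = 1.92×10⁻³ / (5.70×10⁻⁵ × 0.964) = 34.9 m/s

34.9 m/s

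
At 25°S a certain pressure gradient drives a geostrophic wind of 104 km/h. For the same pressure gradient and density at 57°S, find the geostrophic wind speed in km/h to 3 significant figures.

With the same pressure gradient and density, V_g ∝ 1/f ∝ 1/sin φ.
V₂ = V₁ · sin φ₁ / sin φ₂ = 104 × sin 25° / sin 57°
V₂ = 104 × 0.4226/0.8387 = 52.4 km/h

52.4 km/h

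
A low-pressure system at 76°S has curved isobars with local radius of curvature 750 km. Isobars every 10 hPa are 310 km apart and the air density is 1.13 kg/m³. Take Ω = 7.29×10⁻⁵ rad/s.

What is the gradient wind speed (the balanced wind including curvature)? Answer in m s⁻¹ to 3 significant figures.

Coriolis parameter at 76°S:
f = 2Ω sin φ = 2 × 7.29×10⁻⁵ × sin 76° = 1.41×10⁻⁴ s⁻¹
Pressure gradient: |∂P/∂n| = 1000 Pa / 310000 m = 3.23×10⁻³ Pa/m
Geostrophic speed: V_g = |∂P/∂n|/(fρ) = 3.23×10⁻³/(1.41×10⁻⁴ × 1.13) = 20.2 m/s
Around a low, centrifugal force acts outward with Coriolis, so pressure-gradient force balances both:
(1/ρ)|∂P/∂n| = fV + V²/R  →  V² + fR·V − fR·V_g = 0
With fR = 1.41×10⁻⁴ × 750×10³ m = 106 m/s:
V = [−fR + √((fR)² + 4 fR V_g)]/2 = [−106 + √(106² + 4×106×20.2)]/2 = 17.3 m/s
Subgeostrophic (V < V_g = 20.2 m/s), as expected around a low.

17.3 m s⁻¹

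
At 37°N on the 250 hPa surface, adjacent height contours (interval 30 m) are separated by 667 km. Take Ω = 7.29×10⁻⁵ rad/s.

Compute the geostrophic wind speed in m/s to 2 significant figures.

5.0 m/s

Coriolis parameter at 37°N:
f = 2Ω sin φ = 2 × 7.29×10⁻⁵ × sin 37° = 8.77×10⁻⁵ s⁻¹
Height gradient: |∂Z/∂n| = 30 m / 667000 m = 4.50×10⁻⁵
On a pressure surface, geostrophic balance gives V_g = (g/f)|∂Z/∂n|:
V_g = 9.81 × 4.50×10⁻⁵ / 8.77×10⁻⁵ = 5.03 m/s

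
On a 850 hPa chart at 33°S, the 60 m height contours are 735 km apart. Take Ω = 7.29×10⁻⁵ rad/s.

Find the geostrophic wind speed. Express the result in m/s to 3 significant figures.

10.1 m/s

Coriolis parameter at 33°S:
f = 2Ω sin φ = 2 × 7.29×10⁻⁵ × sin 33° = 7.94×10⁻⁵ s⁻¹
Height gradient: |∂Z/∂n| = 60 m / 735000 m = 8.16×10⁻⁵
On a pressure surface, geostrophic balance gives V_g = (g/f)|∂Z/∂n|:
V_g = 9.81 × 8.16×10⁻⁵ / 7.94×10⁻⁵ = 10.1 m/s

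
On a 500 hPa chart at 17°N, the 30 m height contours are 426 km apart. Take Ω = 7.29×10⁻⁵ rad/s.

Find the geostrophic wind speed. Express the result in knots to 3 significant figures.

Coriolis parameter at 17°N:
f = 2Ω sin φ = 2 × 7.29×10⁻⁵ × sin 17° = 4.26×10⁻⁵ s⁻¹
Height gradient: |∂Z/∂n| = 30 m / 426000 m = 7.04×10⁻⁵
On a pressure surface, geostrophic balance gives V_g = (g/f)|∂Z/∂n|:
V_g = 9.81 × 7.04×10⁻⁵ / 4.26×10⁻⁵ = 16.2 m/s
Converting: 16.2 m/s × 1.944 = 31.5 knots

31.5 knots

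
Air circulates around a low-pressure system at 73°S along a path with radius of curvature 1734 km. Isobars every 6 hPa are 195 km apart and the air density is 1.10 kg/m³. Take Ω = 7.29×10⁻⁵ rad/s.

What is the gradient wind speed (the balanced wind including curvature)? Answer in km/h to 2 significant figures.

67 km/h

Coriolis parameter at 73°S:
f = 2Ω sin φ = 2 × 7.29×10⁻⁵ × sin 73° = 1.39×10⁻⁴ s⁻¹
Pressure gradient: |∂P/∂n| = 600 Pa / 195000 m = 3.08×10⁻³ Pa/m
Geostrophic speed: V_g = |∂P/∂n|/(fρ) = 3.08×10⁻³/(1.39×10⁻⁴ × 1.10) = 20.1 m/s
Around a low, centrifugal force acts outward with Coriolis, so pressure-gradient force balances both:
(1/ρ)|∂P/∂n| = fV + V²/R  →  V² + fR·V − fR·V_g = 0
With fR = 1.39×10⁻⁴ × 1734×10³ m = 242 m/s:
V = [−fR + √((fR)² + 4 fR V_g)]/2 = [−242 + √(242² + 4×242×20.1)]/2 = 18.6 m/s
Subgeostrophic (V < V_g = 20.1 m/s), as expected around a low.
Converting: 18.6 m/s × 3.6 = 67 km/h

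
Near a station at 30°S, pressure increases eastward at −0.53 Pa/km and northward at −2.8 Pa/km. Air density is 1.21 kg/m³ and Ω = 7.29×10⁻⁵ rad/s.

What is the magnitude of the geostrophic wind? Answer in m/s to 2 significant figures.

Coriolis parameter at 30°S:
f = 2Ω sin φ = 2 × 7.29×10⁻⁵ × sin 30° = 7.29×10⁻⁵ s⁻¹
In the Southern Hemisphere f is negative: f = −7.29×10⁻⁵ s⁻¹.
Component geostrophic relations (x east, y north):
u_g = −(1/(fρ)) ∂P/∂y,  v_g = (1/(fρ)) ∂P/∂x
u_g = −(−2.8×10⁻³)/(−7.29×10⁻⁵ × 1.21) = −31.7 m/s;  v_g = (−0.53×10⁻³)/(−7.29×10⁻⁵ × 1.21) = 6.01 m/s
|V_g| = √(u_g² + v_g²) = 32.3 m/s

32 m/s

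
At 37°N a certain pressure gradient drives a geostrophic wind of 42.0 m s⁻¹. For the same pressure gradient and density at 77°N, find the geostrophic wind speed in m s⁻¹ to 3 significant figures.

With the same pressure gradient and density, V_g ∝ 1/f ∝ 1/sin φ.
V₂ = V₁ · sin φ₁ / sin φ₂ = 42.0 × sin 37° / sin 77°
V₂ = 42.0 × 0.6018/0.9744 = 25.9 m s⁻¹

25.9 m s⁻¹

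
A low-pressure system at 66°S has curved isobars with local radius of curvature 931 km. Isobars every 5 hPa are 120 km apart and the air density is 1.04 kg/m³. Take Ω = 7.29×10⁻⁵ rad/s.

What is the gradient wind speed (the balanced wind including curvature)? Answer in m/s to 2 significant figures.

Coriolis parameter at 66°S:
f = 2Ω sin φ = 2 × 7.29×10⁻⁵ × sin 66° = 1.33×10⁻⁴ s⁻¹
Pressure gradient: |∂P/∂n| = 500 Pa / 120000 m = 4.17×10⁻³ Pa/m
Geostrophic speed: V_g = |∂P/∂n|/(fρ) = 4.17×10⁻³/(1.33×10⁻⁴ × 1.04) = 30.1 m/s
Around a low, centrifugal force acts outward with Coriolis, so pressure-gradient force balances both:
(1/ρ)|∂P/∂n| = fV + V²/R  →  V² + fR·V − fR·V_g = 0
With fR = 1.33×10⁻⁴ × 931×10³ m = 124 m/s:
V = [−fR + √((fR)² + 4 fR V_g)]/2 = [−124 + √(124² + 4×124×30.1)]/2 = 25 m/s
Subgeostrophic (V < V_g = 30.1 m/s), as expected around a low.

25 m/s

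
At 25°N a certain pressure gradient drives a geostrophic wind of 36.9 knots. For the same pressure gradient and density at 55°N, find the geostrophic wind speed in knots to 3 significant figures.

With the same pressure gradient and density, V_g ∝ 1/f ∝ 1/sin φ.
V₂ = V₁ · sin φ₁ / sin φ₂ = 36.9 × sin 25° / sin 55°
V₂ = 36.9 × 0.4226/0.8192 = 19.0 knots

19.0 knots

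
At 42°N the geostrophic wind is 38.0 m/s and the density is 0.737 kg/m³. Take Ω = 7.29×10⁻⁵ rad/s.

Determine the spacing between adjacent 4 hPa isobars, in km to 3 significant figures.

146 km

Coriolis parameter at 42°N:
f = 2Ω sin φ = 2 × 7.29×10⁻⁵ × sin 42° = 9.76×10⁻⁵ s⁻¹
Geostrophic balance rearranged: |∂P/∂n| = f ρ V_g
|∂P/∂n| = 9.76×10⁻⁵ × 0.737 × 38.0 = 2.73×10⁻³ Pa/m
Isobar spacing: Δn = ΔP/|∂P/∂n| = 400 Pa / 2.73×10⁻³ Pa/m = 146400 m ≈ 146 km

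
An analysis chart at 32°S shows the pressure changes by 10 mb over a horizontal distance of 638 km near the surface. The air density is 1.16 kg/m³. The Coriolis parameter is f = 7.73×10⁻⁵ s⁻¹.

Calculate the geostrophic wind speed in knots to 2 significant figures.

Pressure gradient: |∂P/∂n| = 1000 Pa / 638000 m = 1.57×10⁻³ Pa/m
Geostrophic balance (pressure-gradient force = Coriolis force):
V_g = (1/(fρ)) |∂P/∂n| = 1.57×10⁻³ / (7.73×10⁻⁵ × 1.16) = 17.5 m/s
Converting: 17.5 m/s × 1.944 = 34 knots

34 knots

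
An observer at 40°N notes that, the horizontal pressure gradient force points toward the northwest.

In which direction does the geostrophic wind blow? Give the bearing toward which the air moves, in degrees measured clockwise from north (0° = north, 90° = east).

045°

The pressure-gradient force points toward the northwest (bearing 315°).
Geostrophic balance: in the Northern Hemisphere the Coriolis force deflects motion to the right, so the geostrophic wind blows 90° to the right of the pressure-gradient force (low pressure on the left).
Rotating 315° by 90° clockwise gives 045° — the wind blows toward the northeast.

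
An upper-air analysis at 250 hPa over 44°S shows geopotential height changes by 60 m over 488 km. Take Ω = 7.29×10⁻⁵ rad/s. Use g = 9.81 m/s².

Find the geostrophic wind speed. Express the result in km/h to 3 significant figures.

42.9 km/h

Coriolis parameter at 44°S:
f = 2Ω sin φ = 2 × 7.29×10⁻⁵ × sin 44° = 1.01×10⁻⁴ s⁻¹
Height gradient: |∂Z/∂n| = 60 m / 488000 m = 1.23×10⁻⁴
On a pressure surface, geostrophic balance gives V_g = (g/f)|∂Z/∂n|:
V_g = 9.81 × 1.23×10⁻⁴ / 1.01×10⁻⁴ = 11.9 m/s
Converting: 11.9 m/s × 3.6 = 42.9 km/h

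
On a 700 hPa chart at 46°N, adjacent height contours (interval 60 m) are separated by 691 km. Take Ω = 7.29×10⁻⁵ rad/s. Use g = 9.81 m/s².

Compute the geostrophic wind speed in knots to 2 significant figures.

16 knots

Coriolis parameter at 46°N:
f = 2Ω sin φ = 2 × 7.29×10⁻⁵ × sin 46° = 1.05×10⁻⁴ s⁻¹
Height gradient: |∂Z/∂n| = 60 m / 691000 m = 8.68×10⁻⁵
On a pressure surface, geostrophic balance gives V_g = (g/f)|∂Z/∂n|:
V_g = 9.81 × 8.68×10⁻⁵ / 1.05×10⁻⁴ = 8.12 m/s
Converting: 8.12 m/s × 1.944 = 16 knots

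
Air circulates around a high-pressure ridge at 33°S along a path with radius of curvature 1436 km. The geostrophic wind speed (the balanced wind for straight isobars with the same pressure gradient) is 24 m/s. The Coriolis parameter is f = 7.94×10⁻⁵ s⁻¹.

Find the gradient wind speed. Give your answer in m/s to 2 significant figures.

34 m/s

Around a high, pressure-gradient force acts outward with centrifugal, so Coriolis balances both:
fV = (1/ρ)|∂P/∂n| + V²/R  →  V² − fR·V + fR·V_g = 0
With fR = 7.94×10⁻⁵ × 1436×10³ m = 114 m/s:
V = [fR − √((fR)² − 4 fR V_g)]/2 = [114 − √(114² − 4×114×24)]/2 = 34.3 m/s
Supergeostrophic (V > V_g = 24 m/s), as expected around a high.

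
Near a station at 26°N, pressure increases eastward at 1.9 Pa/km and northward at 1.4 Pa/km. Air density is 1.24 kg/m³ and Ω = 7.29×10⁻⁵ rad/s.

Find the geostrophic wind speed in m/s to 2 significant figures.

30 m/s

Coriolis parameter at 26°N:
f = 2Ω sin φ = 2 × 7.29×10⁻⁵ × sin 26° = 6.39×10⁻⁵ s⁻¹
Component geostrophic relations (x east, y north):
u_g = −(1/(fρ)) ∂P/∂y,  v_g = (1/(fρ)) ∂P/∂x
u_g = −(1.4×10⁻³)/(6.39×10⁻⁵ × 1.24) = −17.7 m/s;  v_g = (1.9×10⁻³)/(6.39×10⁻⁵ × 1.24) = 24.0 m/s
|V_g| = √(u_g² + v_g²) = 29.8 m/s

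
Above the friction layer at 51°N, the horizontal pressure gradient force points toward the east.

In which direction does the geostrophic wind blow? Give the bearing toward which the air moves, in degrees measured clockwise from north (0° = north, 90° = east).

The pressure-gradient force points toward the east (bearing 090°).
Geostrophic balance: in the Northern Hemisphere the Coriolis force deflects motion to the right, so the geostrophic wind blows 90° to the right of the pressure-gradient force (low pressure on the left).
Rotating 090° by 90° clockwise gives 180° — the wind blows toward the south.

180°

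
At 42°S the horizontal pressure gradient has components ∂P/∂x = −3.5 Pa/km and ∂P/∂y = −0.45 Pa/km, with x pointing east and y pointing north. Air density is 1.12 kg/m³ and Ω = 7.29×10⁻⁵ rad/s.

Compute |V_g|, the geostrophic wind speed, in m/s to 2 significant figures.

32 m/s

Coriolis parameter at 42°S:
f = 2Ω sin φ = 2 × 7.29×10⁻⁵ × sin 42° = 9.76×10⁻⁵ s⁻¹
In the Southern Hemisphere f is negative: f = −9.76×10⁻⁵ s⁻¹.
Component geostrophic relations (x east, y north):
u_g = −(1/(fρ)) ∂P/∂y,  v_g = (1/(fρ)) ∂P/∂x
u_g = −(−0.45×10⁻³)/(−9.76×10⁻⁵ × 1.12) = −4.12 m/s;  v_g = (−3.5×10⁻³)/(−9.76×10⁻⁵ × 1.12) = 32.0 m/s
|V_g| = √(u_g² + v_g²) = 32.3 m/s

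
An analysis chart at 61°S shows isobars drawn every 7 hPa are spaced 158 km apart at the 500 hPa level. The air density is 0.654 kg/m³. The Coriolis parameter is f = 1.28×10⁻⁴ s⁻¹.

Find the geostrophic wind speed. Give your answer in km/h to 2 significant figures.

Pressure gradient: |∂P/∂n| = 700 Pa / 158000 m = 4.43×10⁻³ Pa/m
Geostrophic balance (pressure-gradient force = Coriolis force):
V_g = (1/(fρ)) |∂P/∂n| = 4.43×10⁻³ / (1.28×10⁻⁴ × 0.654) = 52.9 m/s
Converting: 52.9 m/s × 3.6 = 190 km/h

190 km/h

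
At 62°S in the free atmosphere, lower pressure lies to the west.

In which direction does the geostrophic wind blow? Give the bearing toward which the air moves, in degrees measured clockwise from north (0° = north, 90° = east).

180°

The pressure-gradient force points toward the west (bearing 270°).
Geostrophic balance: in the Southern Hemisphere the Coriolis force deflects motion to the left, so the geostrophic wind blows 90° to the left of the pressure-gradient force (low pressure on the right).
Rotating 270° by 90° counterclockwise gives 180° — the wind blows toward the south.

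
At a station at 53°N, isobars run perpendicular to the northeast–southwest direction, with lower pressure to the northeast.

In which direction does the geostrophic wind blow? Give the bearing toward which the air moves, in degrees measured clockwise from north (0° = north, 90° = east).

The pressure-gradient force points toward the northeast (bearing 045°).
Geostrophic balance: in the Northern Hemisphere the Coriolis force deflects motion to the right, so the geostrophic wind blows 90° to the right of the pressure-gradient force (low pressure on the left).
Rotating 045° by 90° clockwise gives 135° — the wind blows toward the southeast.

135°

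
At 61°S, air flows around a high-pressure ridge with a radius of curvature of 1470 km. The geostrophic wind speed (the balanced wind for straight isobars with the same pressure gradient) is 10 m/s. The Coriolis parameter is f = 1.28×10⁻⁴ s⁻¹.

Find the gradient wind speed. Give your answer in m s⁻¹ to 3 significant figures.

Around a high, pressure-gradient force acts outward with centrifugal, so Coriolis balances both:
fV = (1/ρ)|∂P/∂n| + V²/R  →  V² − fR·V + fR·V_g = 0
With fR = 1.28×10⁻⁴ × 1470×10³ m = 188 m/s:
V = [fR − √((fR)² − 4 fR V_g)]/2 = [188 − √(188² − 4×188×10)]/2 = 10.6 m/s
Supergeostrophic (V > V_g = 10 m/s), as expected around a high.

10.6 m s⁻¹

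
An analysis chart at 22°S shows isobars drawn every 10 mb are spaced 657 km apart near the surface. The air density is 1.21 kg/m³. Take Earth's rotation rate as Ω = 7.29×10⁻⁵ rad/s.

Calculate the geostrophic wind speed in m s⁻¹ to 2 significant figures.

Coriolis parameter at 22°S:
f = 2Ω sin φ = 2 × 7.29×10⁻⁵ × sin 22° = 5.46×10⁻⁵ s⁻¹
Pressure gradient: |∂P/∂n| = 1000 Pa / 657000 m = 1.52×10⁻³ Pa/m
Geostrophic balance (pressure-gradient force = Coriolis force):
V_g = (1/(fρ)) |∂P/∂n| = 1.52×10⁻³ / (5.46×10⁻⁵ × 1.21) = 23.0 m/s

23 m s⁻¹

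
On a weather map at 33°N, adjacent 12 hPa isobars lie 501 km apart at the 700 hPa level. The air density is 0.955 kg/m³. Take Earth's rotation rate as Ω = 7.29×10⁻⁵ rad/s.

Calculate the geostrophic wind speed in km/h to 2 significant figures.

110 km/h

Coriolis parameter at 33°N:
f = 2Ω sin φ = 2 × 7.29×10⁻⁵ × sin 33° = 7.94×10⁻⁵ s⁻¹
Pressure gradient: |∂P/∂n| = 1200 Pa / 501000 m = 2.40×10⁻³ Pa/m
Geostrophic balance (pressure-gradient force = Coriolis force):
V_g = (1/(fρ)) |∂P/∂n| = 2.40×10⁻³ / (7.94×10⁻⁵ × 0.955) = 31.6 m/s
Converting: 31.6 m/s × 3.6 = 110 km/h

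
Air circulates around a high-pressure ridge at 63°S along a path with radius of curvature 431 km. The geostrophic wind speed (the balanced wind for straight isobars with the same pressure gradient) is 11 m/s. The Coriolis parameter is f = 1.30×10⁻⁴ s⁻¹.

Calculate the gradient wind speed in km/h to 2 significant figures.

Around a high, pressure-gradient force acts outward with centrifugal, so Coriolis balances both:
fV = (1/ρ)|∂P/∂n| + V²/R  →  V² − fR·V + fR·V_g = 0
With fR = 1.30×10⁻⁴ × 431×10³ m = 56.0 m/s:
V = [fR − √((fR)² − 4 fR V_g)]/2 = [56.0 − √(56.0² − 4×56.0×11)]/2 = 15 m/s
Supergeostrophic (V > V_g = 11 m/s), as expected around a high.
Converting: 15 m/s × 3.6 = 54 km/h

54 km/h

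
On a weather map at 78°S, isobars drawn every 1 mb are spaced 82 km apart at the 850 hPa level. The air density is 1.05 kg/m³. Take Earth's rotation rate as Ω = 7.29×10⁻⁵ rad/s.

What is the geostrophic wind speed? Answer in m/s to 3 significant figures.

8.14 m/s

Coriolis parameter at 78°S:
f = 2Ω sin φ = 2 × 7.29×10⁻⁵ × sin 78° = 1.43×10⁻⁴ s⁻¹
Pressure gradient: |∂P/∂n| = 100 Pa / 82000 m = 1.22×10⁻³ Pa/m
Geostrophic balance (pressure-gradient force = Coriolis force):
V_g = (1/(fρ)) |∂P/∂n| = 1.22×10⁻³ / (1.43×10⁻⁴ × 1.05) = 8.14 m/s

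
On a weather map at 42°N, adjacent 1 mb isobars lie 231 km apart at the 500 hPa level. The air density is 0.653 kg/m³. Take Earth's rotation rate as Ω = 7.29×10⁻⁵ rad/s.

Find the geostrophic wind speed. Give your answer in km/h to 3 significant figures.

Coriolis parameter at 42°N:
f = 2Ω sin φ = 2 × 7.29×10⁻⁵ × sin 42° = 9.76×10⁻⁵ s⁻¹
Pressure gradient: |∂P/∂n| = 100 Pa / 231000 m = 4.33×10⁻⁴ Pa/m
Geostrophic balance (pressure-gradient force = Coriolis force):
V_g = (1/(fρ)) |∂P/∂n| = 4.33×10⁻⁴ / (9.76×10⁻⁵ × 0.653) = 6.80 m/s
Converting: 6.80 m/s × 3.6 = 24.5 km/h

24.5 km/h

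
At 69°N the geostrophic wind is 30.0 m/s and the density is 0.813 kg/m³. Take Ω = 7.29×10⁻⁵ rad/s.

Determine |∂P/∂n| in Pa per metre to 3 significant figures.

Coriolis parameter at 69°N:
f = 2Ω sin φ = 2 × 7.29×10⁻⁵ × sin 69° = 1.36×10⁻⁴ s⁻¹
Geostrophic balance rearranged: |∂P/∂n| = f ρ V_g
|∂P/∂n| = 1.36×10⁻⁴ × 0.813 × 30.0 = 3.32×10⁻³ Pa/m

3.32×10⁻³ Pa/m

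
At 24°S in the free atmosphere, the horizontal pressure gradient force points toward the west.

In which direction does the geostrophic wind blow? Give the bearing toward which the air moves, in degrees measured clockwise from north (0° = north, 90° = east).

The pressure-gradient force points toward the west (bearing 270°).
Geostrophic balance: in the Southern Hemisphere the Coriolis force deflects motion to the left, so the geostrophic wind blows 90° to the left of the pressure-gradient force (low pressure on the right).
Rotating 270° by 90° counterclockwise gives 180° — the wind blows toward the south.

180°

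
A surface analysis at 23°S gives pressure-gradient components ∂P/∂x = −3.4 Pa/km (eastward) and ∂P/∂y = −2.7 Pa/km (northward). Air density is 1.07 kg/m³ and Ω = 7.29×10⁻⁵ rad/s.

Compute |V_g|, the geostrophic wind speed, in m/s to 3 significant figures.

Coriolis parameter at 23°S:
f = 2Ω sin φ = 2 × 7.29×10⁻⁵ × sin 23° = 5.70×10⁻⁵ s⁻¹
In the Southern Hemisphere f is negative: f = −5.70×10⁻⁵ s⁻¹.
Component geostrophic relations (x east, y north):
u_g = −(1/(fρ)) ∂P/∂y,  v_g = (1/(fρ)) ∂P/∂x
u_g = −(−2.7×10⁻³)/(−5.70×10⁻⁵ × 1.07) = −44.3 m/s;  v_g = (−3.4×10⁻³)/(−5.70×10⁻⁵ × 1.07) = 55.8 m/s
|V_g| = √(u_g² + v_g²) = 71.2 m/s

71.2 m/s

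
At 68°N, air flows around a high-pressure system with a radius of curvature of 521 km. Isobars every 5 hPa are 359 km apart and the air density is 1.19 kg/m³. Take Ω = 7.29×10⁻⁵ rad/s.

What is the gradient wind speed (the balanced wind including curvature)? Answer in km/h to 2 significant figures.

36 km/h

Coriolis parameter at 68°N:
f = 2Ω sin φ = 2 × 7.29×10⁻⁵ × sin 68° = 1.35×10⁻⁴ s⁻¹
Pressure gradient: |∂P/∂n| = 500 Pa / 359000 m = 1.39×10⁻³ Pa/m
Geostrophic speed: V_g = |∂P/∂n|/(fρ) = 1.39×10⁻³/(1.35×10⁻⁴ × 1.19) = 8.66 m/s
Around a high, pressure-gradient force acts outward with centrifugal, so Coriolis balances both:
fV = (1/ρ)|∂P/∂n| + V²/R  →  V² − fR·V + fR·V_g = 0
With fR = 1.35×10⁻⁴ × 521×10³ m = 70.4 m/s:
V = [fR − √((fR)² − 4 fR V_g)]/2 = [70.4 − √(70.4² − 4×70.4×8.66)]/2 = 10.1 m/s
Supergeostrophic (V > V_g = 8.66 m/s), as expected around a high.
Converting: 10.1 m/s × 3.6 = 36 km/h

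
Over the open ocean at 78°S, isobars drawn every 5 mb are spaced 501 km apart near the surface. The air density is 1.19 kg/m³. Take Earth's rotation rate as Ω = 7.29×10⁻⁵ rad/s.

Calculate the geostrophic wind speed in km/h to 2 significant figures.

21 km/h

Coriolis parameter at 78°S:
f = 2Ω sin φ = 2 × 7.29×10⁻⁵ × sin 78° = 1.43×10⁻⁴ s⁻¹
Pressure gradient: |∂P/∂n| = 500 Pa / 501000 m = 9.98×10⁻⁴ Pa/m
Geostrophic balance (pressure-gradient force = Coriolis force):
V_g = (1/(fρ)) |∂P/∂n| = 9.98×10⁻⁴ / (1.43×10⁻⁴ × 1.19) = 5.88 m/s
Converting: 5.88 m/s × 3.6 = 21 km/h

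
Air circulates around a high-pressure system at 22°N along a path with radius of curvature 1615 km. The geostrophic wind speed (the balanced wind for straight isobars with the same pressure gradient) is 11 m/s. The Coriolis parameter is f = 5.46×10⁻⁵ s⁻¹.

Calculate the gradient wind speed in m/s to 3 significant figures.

12.9 m/s

Around a high, pressure-gradient force acts outward with centrifugal, so Coriolis balances both:
fV = (1/ρ)|∂P/∂n| + V²/R  →  V² − fR·V + fR·V_g = 0
With fR = 5.46×10⁻⁵ × 1615×10³ m = 88.2 m/s:
V = [fR − √((fR)² − 4 fR V_g)]/2 = [88.2 − √(88.2² − 4×88.2×11)]/2 = 12.9 m/s
Supergeostrophic (V > V_g = 11 m/s), as expected around a high.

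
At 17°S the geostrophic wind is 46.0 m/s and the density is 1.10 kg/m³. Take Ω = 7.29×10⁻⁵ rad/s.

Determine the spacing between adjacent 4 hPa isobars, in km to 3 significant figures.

185 km

Coriolis parameter at 17°S:
f = 2Ω sin φ = 2 × 7.29×10⁻⁵ × sin 17° = 4.26×10⁻⁵ s⁻¹
Geostrophic balance rearranged: |∂P/∂n| = f ρ V_g
|∂P/∂n| = 4.26×10⁻⁵ × 1.10 × 46.0 = 2.16×10⁻³ Pa/m
Isobar spacing: Δn = ΔP/|∂P/∂n| = 400 Pa / 2.16×10⁻³ Pa/m = 185446 m ≈ 185 km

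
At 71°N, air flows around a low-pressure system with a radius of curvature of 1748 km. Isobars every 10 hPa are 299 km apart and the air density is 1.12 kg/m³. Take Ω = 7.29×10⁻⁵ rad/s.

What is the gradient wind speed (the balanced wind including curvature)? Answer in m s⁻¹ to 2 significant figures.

Coriolis parameter at 71°N:
f = 2Ω sin φ = 2 × 7.29×10⁻⁵ × sin 71° = 1.38×10⁻⁴ s⁻¹
Pressure gradient: |∂P/∂n| = 1000 Pa / 299000 m = 3.34×10⁻³ Pa/m
Geostrophic speed: V_g = |∂P/∂n|/(fρ) = 3.34×10⁻³/(1.38×10⁻⁴ × 1.12) = 21.7 m/s
Around a low, centrifugal force acts outward with Coriolis, so pressure-gradient force balances both:
(1/ρ)|∂P/∂n| = fV + V²/R  →  V² + fR·V − fR·V_g = 0
With fR = 1.38×10⁻⁴ × 1748×10³ m = 241 m/s:
V = [−fR + √((fR)² + 4 fR V_g)]/2 = [−241 + √(241² + 4×241×21.7)]/2 = 20 m/s
Subgeostrophic (V < V_g = 21.7 m/s), as expected around a low.

20 m s⁻¹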